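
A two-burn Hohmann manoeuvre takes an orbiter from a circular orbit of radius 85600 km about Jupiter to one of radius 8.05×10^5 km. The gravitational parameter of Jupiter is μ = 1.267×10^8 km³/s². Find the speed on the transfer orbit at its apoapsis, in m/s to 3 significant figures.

v = 5500 m/s

Transfer-ellipse semi-major axis a_t = (r₁ + r₂)/2 = (85600 + 8.050×10^5)/2 = 4.453×10^5 km.
At apoapsis, r = 8.050×10^5 km.
Applying v² = μ(2/r − 1/a_t): v = 5.500 km/s.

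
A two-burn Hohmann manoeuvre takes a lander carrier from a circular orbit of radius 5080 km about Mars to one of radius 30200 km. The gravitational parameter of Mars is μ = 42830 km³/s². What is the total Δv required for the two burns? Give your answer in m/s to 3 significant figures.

The Hohmann ellipse has a_t = (r₁ + r₂)/2 = 17640 km.
At r₁ the circular-orbit speed is v₁ = √(μ/r₁) = 2.9036 km/s.
On the transfer ellipse at r₁, v² = μ(2/r − 1/a) gives v_p = √[μ(2/r₁ − 1/a_t)] = 3.7992 km/s.
First burn Δv₁ = |v_p − v₁| = 0.8956 km/s.
At r₂, v₂ = √(μ/r₂) = 1.1909 km/s.
Transfer-orbit speed at r₂: v_a = √[μ(2/r₂ − 1/a_t)] = 0.63908 km/s.
Second burn Δv₂ = |v₂ − v_a| = 0.5518 km/s.
Total Δv = Δv₁ + Δv₂ = 1.447 km/s.

Δv = 1450 m/s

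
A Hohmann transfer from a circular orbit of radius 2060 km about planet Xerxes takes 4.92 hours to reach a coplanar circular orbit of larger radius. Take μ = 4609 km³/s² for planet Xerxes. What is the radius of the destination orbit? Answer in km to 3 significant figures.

Transfer time t = 4.92 hours = 17712 s, and t = π√(a_t³/μ).
So a_t = (μ t²/π²)^(1/3) = (4609 × (17712)² / π²)^(1/3) = 5271.7 km.
Since a_t = (r₁ + r₂)/2, r₂ = 2a_t − r₁ = 2×5271.7 − 2060 = 8483.4 km.

r₂ = 8480 km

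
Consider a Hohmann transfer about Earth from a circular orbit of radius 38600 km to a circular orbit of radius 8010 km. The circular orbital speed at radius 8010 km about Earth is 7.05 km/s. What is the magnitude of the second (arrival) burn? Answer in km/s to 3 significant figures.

Δv₂ = 2.02 km/s

From the circular-orbit relation v² = μ/r at r = 8010 km: μ = v²r = (7.05)² × 8010 = 3.98117×10^5 km³/s².
Transfer-ellipse semi-major axis a_t = (r₁ + r₂)/2 = (38600 + 8010)/2 = 23305 km.
Circular speed at r = 8010 km: v_c = √(μ/r) = 7.050 km/s.
Transfer-orbit speed at the same r (vis-viva, a = a_t): v_t = √[μ(2/r − 1/a_t)] = 9.073 km/s.
Δv₂ = |v_t − v_c| = |9.073 − 7.050| = 2.023 km/s.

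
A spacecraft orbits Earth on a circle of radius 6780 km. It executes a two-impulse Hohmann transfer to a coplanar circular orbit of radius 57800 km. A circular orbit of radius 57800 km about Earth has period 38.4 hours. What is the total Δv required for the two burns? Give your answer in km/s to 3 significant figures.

Δv = 4.02 km/s

From Kepler's third law T² = 4π²r³/μ at r = 57800 km, T = 38.4 hours = 38.4 × 3600 s = 1.3824×10^5 s: μ = 4π²r³/T² = 3.98911×10^5 km³/s².
Transfer-ellipse semi-major axis a_t = (r₁ + r₂)/2 = (6780 + 57800)/2 = 32290 km.
At r₁ the circular-orbit speed is v₁ = √(μ/r₁) = 7.67049 km/s.
On the transfer ellipse at r₁, v² = μ(2/r − 1/a) gives v_p = √[μ(2/r₁ − 1/a_t)] = 10.2625 km/s.
First burn Δv₁ = |v_p − v₁| = 2.592 km/s.
Circular speed at r₂: v₂ = √(μ/r₂) = 2.627 km/s.
Transfer-orbit speed at r₂: v_a = √[μ(2/r₂ − 1/a_t)] = 1.204 km/s.
Second burn Δv₂ = |v₂ − v_a| = 1.423 km/s.
Total Δv = Δv₁ + Δv₂ = 4.015 km/s.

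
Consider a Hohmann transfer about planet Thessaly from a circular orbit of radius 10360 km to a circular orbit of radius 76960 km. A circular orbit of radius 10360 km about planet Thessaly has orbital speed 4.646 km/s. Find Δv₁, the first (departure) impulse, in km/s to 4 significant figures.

Δv₁ = 1.522 km/s

From the circular-orbit relation v² = μ/r at r = 10360 km: μ = v²r = (4.646)² × 10360 = 2.23624×10^5 km³/s².
Transfer-ellipse semi-major axis a_t = (r₁ + r₂)/2 = (10360 + 76960)/2 = 43660 km.
Circular speed at r = 10360 km: v_c = √(μ/r) = 4.646 km/s.
Transfer-orbit speed at the same r (vis-viva, a = a_t): v_t = √[μ(2/r − 1/a_t)] = 6.168 km/s.
Δv₁ = |v_t − v_c| = |6.168 − 4.646| = 1.522 km/s.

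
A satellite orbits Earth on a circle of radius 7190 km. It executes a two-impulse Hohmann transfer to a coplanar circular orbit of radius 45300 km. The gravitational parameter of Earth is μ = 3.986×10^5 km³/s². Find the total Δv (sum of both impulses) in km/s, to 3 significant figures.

Δv = 3.75 km/s

Semi-major axis of the transfer orbit: a_t = (7190 + 45300)/2 = 26245 km.
At r₁ the circular-orbit speed is v₁ = √(μ/r₁) = 7.446 km/s.
Transfer-orbit speed at r₁ (vis-viva): v_p = √[μ(2/r₁ − 1/a_t)] = 9.782 km/s.
First burn Δv₁ = |v_p − v₁| = 2.336 km/s.
Circular speed at r₂: v₂ = √(μ/r₂) = 2.9663 km/s.
Transfer-orbit speed at r₂: v_a = √[μ(2/r₂ − 1/a_t)] = 1.5526 km/s.
Second burn Δv₂ = |v₂ − v_a| = 1.414 km/s.
Total Δv = Δv₁ + Δv₂ = 3.750 km/s.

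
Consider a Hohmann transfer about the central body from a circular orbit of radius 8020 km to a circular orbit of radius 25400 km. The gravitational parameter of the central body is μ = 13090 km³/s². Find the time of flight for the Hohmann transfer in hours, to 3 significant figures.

Semi-major axis of the transfer orbit: a_t = (8020 + 25400)/2 = 16710 km.
By Kepler's third law the transfer-orbit period is T = 2π√(a_t³/μ), so t = T/2 = 59310 s.
Converting: 59310 s ÷ 3600 s/hour = 16.5 hours.

t = 16.5 hours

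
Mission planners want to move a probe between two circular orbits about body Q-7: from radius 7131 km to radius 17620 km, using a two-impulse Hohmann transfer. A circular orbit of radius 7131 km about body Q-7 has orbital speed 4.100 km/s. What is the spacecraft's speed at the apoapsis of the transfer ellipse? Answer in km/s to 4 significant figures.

From the circular-orbit relation v² = μ/r at r = 7131 km: μ = v²r = (4.100)² × 7131 = 1.19872×10^5 km³/s².
Semi-major axis of the transfer orbit: a_t = (7131 + 17620)/2 = 12375.5 km.
At apoapsis, r = 17620 km.
From the vis-viva equation, v = √[μ(2/r − 1/a_t)] = 1.980 km/s.

v = 1.980 km/s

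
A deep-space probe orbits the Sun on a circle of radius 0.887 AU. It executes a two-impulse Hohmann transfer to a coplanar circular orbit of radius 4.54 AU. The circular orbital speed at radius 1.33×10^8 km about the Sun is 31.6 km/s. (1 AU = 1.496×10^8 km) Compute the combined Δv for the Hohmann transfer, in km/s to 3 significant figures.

Δv = 15.3 km/s

From the circular-orbit relation v² = μ/r at r = 1.33×10^8 km: μ = v²r = (31.6)² × 1.33×10^8 = 1.32808×10^11 km³/s².
In km: r₁ = 0.887 × 1.496×10^8 = 1.326952×10^8 km; r₂ = 4.54 × 1.496×10^8 = 6.79184×10^8 km.
Transfer-ellipse semi-major axis a_t = (r₁ + r₂)/2 = (1.326952×10^8 + 6.79184×10^8)/2 = 4.059396×10^8 km.
At r₁ the circular-orbit speed is v₁ = √(μ/r₁) = 31.636 km/s.
On the transfer ellipse at r₁, vis-viva gives v_p = √[μ(2/r₁ − 1/a_t)] = 40.921 km/s.
First burn Δv₁ = |v_p − v₁| = 9.285 km/s.
Circular speed at r₂: v₂ = √(μ/r₂) = 13.984 km/s.
Transfer-orbit speed at r₂: v_a = √[μ(2/r₂ − 1/a_t)] = 7.9950 km/s.
Second burn Δv₂ = |v₂ − v_a| = 5.989 km/s.
Total Δv = Δv₁ + Δv₂ = 15.27 km/s.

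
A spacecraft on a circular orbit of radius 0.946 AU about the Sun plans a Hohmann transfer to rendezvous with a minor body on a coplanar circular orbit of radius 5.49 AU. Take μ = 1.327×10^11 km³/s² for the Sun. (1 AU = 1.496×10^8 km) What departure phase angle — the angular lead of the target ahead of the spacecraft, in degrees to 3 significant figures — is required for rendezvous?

In km: r₁ = 0.946 × 1.496×10^8 = 1.415216×10^8 km; r₂ = 5.49 × 1.496×10^8 = 8.21304×10^8 km.
Transfer-ellipse semi-major axis a_t = (r₁ + r₂)/2 = (1.415216×10^8 + 8.21304×10^8)/2 = 4.814128×10^8 km.
Transfer time t = π√(a_t³/μ) = 9.10942×10^7 s.
Target angular speed ω₂ = √(μ/r₂³) = 1.54767×10^-8 rad/s.
Angle swept by the target during transfer: ω₂·t = 1.4098 rad = 80.78°.
Arrival is 180° from departure on the ellipse, so φ = 180° − 80.78° = 99.2°.

φ = 99.2°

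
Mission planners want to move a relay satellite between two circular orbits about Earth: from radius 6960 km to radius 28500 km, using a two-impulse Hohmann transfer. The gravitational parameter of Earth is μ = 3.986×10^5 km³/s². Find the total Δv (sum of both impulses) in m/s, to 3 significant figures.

Semi-major axis of the transfer orbit: a_t = (6960 + 28500)/2 = 17730 km.
Circular speed at r₁: v₁ = √(μ/r₁) = √(3.986×10^5/6960) = 7.568 km/s.
On the transfer ellipse at r₁, vis-viva equation gives v_p = √[μ(2/r₁ − 1/a_t)] = 9.595 km/s.
First burn Δv₁ = |v_p − v₁| = 2.027 km/s.
At r₂, v₂ = √(μ/r₂) = 3.740 km/s.
Transfer-orbit speed at r₂: v_a = √[μ(2/r₂ − 1/a_t)] = 2.343 km/s.
Second burn Δv₂ = |v₂ − v_a| = 1.397 km/s.
Δv = Δv₁ + Δv₂ = 2.027 + 1.397 = 3.424 km/s.

Δv = 3420 m/s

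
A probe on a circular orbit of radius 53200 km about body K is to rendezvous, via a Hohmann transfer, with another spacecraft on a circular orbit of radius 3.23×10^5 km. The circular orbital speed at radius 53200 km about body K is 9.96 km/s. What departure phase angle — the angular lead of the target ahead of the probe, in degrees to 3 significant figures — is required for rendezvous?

φ = 100°

From the circular-orbit relation v² = μ/r at r = 53200 km: μ = v²r = (9.96)² × 53200 = 5.27753×10^6 km³/s².
Transfer-ellipse semi-major axis a_t = (r₁ + r₂)/2 = (53200 + 3.230×10^5)/2 = 1.881×10^5 km.
The half-period of the transfer ellipse is t = π√(a_t³/μ) = 1.116×10^5 s.
Target angular speed ω₂ = √(μ/r₂³) = 1.251×10^-5 rad/s.
Angle swept by the target during transfer: ω₂·t = 1.3961 rad = 79.99°.
Arrival is 180° from departure on the ellipse, so φ = 180° − 79.99° = 100°.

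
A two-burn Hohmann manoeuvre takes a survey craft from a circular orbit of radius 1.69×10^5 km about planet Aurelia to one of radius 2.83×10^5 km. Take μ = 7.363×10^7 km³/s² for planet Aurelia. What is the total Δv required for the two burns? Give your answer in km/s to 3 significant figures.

The Hohmann ellipse has a_t = (r₁ + r₂)/2 = 2.260×10^5 km.
At r₁ the circular-orbit speed is v₁ = √(μ/r₁) = 20.873 km/s.
Transfer-orbit speed at r₁ (v² = μ(2/r − 1/a)): v_p = √[μ(2/r₁ − 1/a_t)] = 23.357 km/s.
First burn Δv₁ = |v_p − v₁| = 2.484 km/s.
Circular speed at r₂: v₂ = √(μ/r₂) = 16.130 km/s.
Transfer-orbit speed at r₂: v_a = √[μ(2/r₂ − 1/a_t)] = 13.948 km/s.
Second burn Δv₂ = |v₂ − v_a| = 2.182 km/s.
Δv = Δv₁ + Δv₂ = 2.484 + 2.182 = 4.666 km/s.

Δv = 4.67 km/s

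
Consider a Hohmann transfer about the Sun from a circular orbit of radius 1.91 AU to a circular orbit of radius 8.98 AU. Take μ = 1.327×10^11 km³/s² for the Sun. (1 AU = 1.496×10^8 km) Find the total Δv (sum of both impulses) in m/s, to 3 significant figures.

In km: r₁ = 1.91 × 1.496×10^8 = 2.85736×10^8 km; r₂ = 8.98 × 1.496×10^8 = 1.343408×10^9 km.
The Hohmann ellipse has a_t = (r₁ + r₂)/2 = 8.14572×10^8 km.
At r₁ the circular-orbit speed is v₁ = √(μ/r₁) = 21.550 km/s.
On the transfer ellipse at r₁, vis-viva gives v_p = √[μ(2/r₁ − 1/a_t)] = 27.675 km/s.
First burn Δv₁ = |v_p − v₁| = 6.125 km/s.
At r₂, v₂ = √(μ/r₂) = 9.9387 km/s.
Transfer-orbit speed at r₂: v_a = √[μ(2/r₂ − 1/a_t)] = 5.8864 km/s.
Second burn Δv₂ = |v₂ − v_a| = 4.052 km/s.
Total Δv = Δv₁ + Δv₂ = 10.18 km/s.

Δv = 10200 m/s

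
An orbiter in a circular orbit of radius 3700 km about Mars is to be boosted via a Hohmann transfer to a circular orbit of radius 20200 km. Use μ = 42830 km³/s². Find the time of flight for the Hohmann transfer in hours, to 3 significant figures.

t = 5.51 hours

The Hohmann ellipse has a_t = (r₁ + r₂)/2 = 11950 km.
By Kepler's third law the transfer-orbit period is T = 2π√(a_t³/μ), so t = T/2 = 19830 s.
Converting: 19830 s ÷ 3600 s/hour = 5.51 hours.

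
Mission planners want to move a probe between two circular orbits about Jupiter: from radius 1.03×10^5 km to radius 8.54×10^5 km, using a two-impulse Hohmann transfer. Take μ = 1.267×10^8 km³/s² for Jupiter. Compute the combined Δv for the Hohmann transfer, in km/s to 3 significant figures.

Transfer-ellipse semi-major axis a_t = (r₁ + r₂)/2 = (1.030×10^5 + 8.540×10^5)/2 = 4.785×10^5 km.
At r₁ the circular-orbit speed is v₁ = √(μ/r₁) = 35.073 km/s.
Transfer-orbit speed at r₁ (vis-viva): v_p = √[μ(2/r₁ − 1/a_t)] = 46.855 km/s.
First burn Δv₁ = |v_p − v₁| = 11.78 km/s.
Circular speed at r₂: v₂ = √(μ/r₂) = 12.18 km/s.
Transfer-orbit speed at r₂: v_a = √[μ(2/r₂ − 1/a_t)] = 5.651 km/s.
Second burn Δv₂ = |v₂ − v_a| = 6.529 km/s.
Total Δv = Δv₁ + Δv₂ = 18.31 km/s.

Δv = 18.3 km/s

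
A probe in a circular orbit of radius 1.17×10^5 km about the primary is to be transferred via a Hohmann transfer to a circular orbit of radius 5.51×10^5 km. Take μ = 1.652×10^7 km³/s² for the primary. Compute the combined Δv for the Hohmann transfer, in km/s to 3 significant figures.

Δv = 5.61 km/s

Semi-major axis of the transfer orbit: a_t = (1.170×10^5 + 5.510×10^5)/2 = 3.340×10^5 km.
At r₁ the circular-orbit speed is v₁ = √(μ/r₁) = 11.883 km/s.
Transfer-orbit speed at r₁ (vis-viva equation): v_p = √[μ(2/r₁ − 1/a_t)] = 15.262 km/s.
First burn Δv₁ = |v_p − v₁| = 3.379 km/s.
Circular speed at r₂: v₂ = √(μ/r₂) = 5.476 km/s.
Transfer-orbit speed at r₂: v_a = √[μ(2/r₂ − 1/a_t)] = 3.241 km/s.
Second burn Δv₂ = |v₂ − v_a| = 2.235 km/s.
Total Δv = Δv₁ + Δv₂ = 5.614 km/s.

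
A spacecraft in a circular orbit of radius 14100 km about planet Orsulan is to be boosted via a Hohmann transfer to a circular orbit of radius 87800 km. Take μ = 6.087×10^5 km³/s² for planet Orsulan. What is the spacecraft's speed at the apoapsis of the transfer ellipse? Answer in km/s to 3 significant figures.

Semi-major axis of the transfer orbit: a_t = (14100 + 87800)/2 = 50950 km.
The apoapsis of the transfer ellipse is at r = 87800 km.
Vis-viva: v = √[μ(2/r − 1/a_t)] = √[6.087×10^5 × (2/87800 − 1/50950)] = 1.385 km/s.

v = 1.39 km/s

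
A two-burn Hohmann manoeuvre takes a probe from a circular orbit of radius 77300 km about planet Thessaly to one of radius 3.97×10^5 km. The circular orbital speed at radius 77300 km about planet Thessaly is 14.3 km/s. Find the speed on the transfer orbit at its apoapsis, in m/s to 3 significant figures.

From the circular-orbit relation v² = μ/r at r = 77300 km: μ = v²r = (14.3)² × 77300 = 1.58071×10^7 km³/s².
The Hohmann ellipse has a_t = (r₁ + r₂)/2 = 2.3715×10^5 km.
The apoapsis of the transfer ellipse is at r = 3.970×10^5 km.
Vis-viva: v = √[μ(2/r − 1/a_t)] = √[1.58071×10^7 × (2/3.970×10^5 − 1/2.3715×10^5)] = 3.603 km/s.

v = 3600 m/s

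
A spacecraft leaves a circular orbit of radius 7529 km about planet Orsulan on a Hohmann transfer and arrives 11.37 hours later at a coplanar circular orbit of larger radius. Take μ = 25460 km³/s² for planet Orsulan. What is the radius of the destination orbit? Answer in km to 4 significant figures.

r₂ = 25050 km

Transfer time t = 11.37 hours = 40932 s, and t = π√(a_t³/μ).
So a_t = (μ t²/π²)^(1/3) = (25460 × (40932)² / π²)^(1/3) = 16289 km.
Since a_t = (r₁ + r₂)/2, r₂ = 2a_t − r₁ = 2×16289 − 7529 = 25049 km.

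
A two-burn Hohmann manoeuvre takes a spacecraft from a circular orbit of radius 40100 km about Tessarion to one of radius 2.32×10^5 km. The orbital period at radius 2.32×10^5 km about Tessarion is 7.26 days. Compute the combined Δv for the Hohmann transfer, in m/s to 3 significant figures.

From Kepler's third law T² = 4π²r³/μ at r = 2.32×10^5 km, T = 7.26 days = 7.26 × 86400 s = 6.27264×10^5 s: μ = 4π²r³/T² = 1.25292×10^6 km³/s².
Transfer-ellipse semi-major axis a_t = (r₁ + r₂)/2 = (40100 + 2.320×10^5)/2 = 1.3605×10^5 km.
At r₁ the circular-orbit speed is v₁ = √(μ/r₁) = 5.5897 km/s.
Transfer-orbit speed at r₁ (v² = μ(2/r − 1/a)): v_p = √[μ(2/r₁ − 1/a_t)] = 7.2993 km/s.
First burn Δv₁ = |v_p − v₁| = 1.710 km/s.
Circular speed at r₂: v₂ = √(μ/r₂) = 2.324 km/s.
Transfer-orbit speed at r₂: v_a = √[μ(2/r₂ − 1/a_t)] = 1.262 km/s.
Second burn Δv₂ = |v₂ − v_a| = 1.062 km/s.
Total Δv = Δv₁ + Δv₂ = 2.772 km/s.

Δv = 2770 m/s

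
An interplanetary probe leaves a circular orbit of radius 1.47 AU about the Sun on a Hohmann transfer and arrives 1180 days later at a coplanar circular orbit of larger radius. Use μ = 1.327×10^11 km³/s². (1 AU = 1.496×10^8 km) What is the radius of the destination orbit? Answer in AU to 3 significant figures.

In km: r₁ = 1.47 × 1.496×10^8 = 2.19912×10^8 km.
Transfer time t = 1180 days = 1.01952×10^8 s, and t = π√(a_t³/μ).
So a_t = (μ t²/π²)^(1/3) = (1.327×10^11 × (1.01952×10^8)² / π²)^(1/3) = 5.1894×10^8 km.
Since a_t = (r₁ + r₂)/2, r₂ = 2a_t − r₁ = 2×5.1894×10^8 − 2.19912×10^8 = 8.17968×10^8 km.
In AU: r₂ = 8.17968×10^8 / 1.496×10^8 = 5.47 AU.

r₂ = 5.47 AU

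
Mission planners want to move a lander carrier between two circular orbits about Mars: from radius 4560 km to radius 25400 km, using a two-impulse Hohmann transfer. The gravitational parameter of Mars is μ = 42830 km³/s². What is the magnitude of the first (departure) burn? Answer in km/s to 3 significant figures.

The Hohmann ellipse has a_t = (r₁ + r₂)/2 = 14980 km.
On the circular orbit at r = 4560 km, v_c = √(μ/r) = 3.065 km/s.
Vis-viva on the transfer ellipse at r = 4560 km gives v_t = √[μ(2/r − 1/a_t)] = 3.991 km/s.
Δv₁ = |v_t − v_c| = |3.991 − 3.065| = 0.9260 km/s.

Δv₁ = 0.926 km/s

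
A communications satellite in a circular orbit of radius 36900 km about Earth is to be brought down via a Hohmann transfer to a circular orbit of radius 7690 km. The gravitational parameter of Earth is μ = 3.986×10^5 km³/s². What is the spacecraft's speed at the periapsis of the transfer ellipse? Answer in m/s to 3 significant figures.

Transfer-ellipse semi-major axis a_t = (r₁ + r₂)/2 = (36900 + 7690)/2 = 22295 km.
The periapsis of the transfer ellipse is at r = 7690 km.
Vis-viva: v = √[μ(2/r − 1/a_t)] = √[3.986×10^5 × (2/7690 − 1/22295)] = 9.262 km/s.

v = 9260 m/s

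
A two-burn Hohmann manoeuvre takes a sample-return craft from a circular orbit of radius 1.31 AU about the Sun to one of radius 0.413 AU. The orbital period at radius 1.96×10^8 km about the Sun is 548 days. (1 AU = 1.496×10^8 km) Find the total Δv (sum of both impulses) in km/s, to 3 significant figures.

Δv = 18.8 km/s

From Kepler's third law T² = 4π²r³/μ at r = 1.96×10^8 km, T = 548 days = 548 × 86400 s = 4.73472×10^7 s: μ = 4π²r³/T² = 1.32599×10^11 km³/s².
In km: r₁ = 1.31 × 1.496×10^8 = 1.95976×10^8 km; r₂ = 0.413 × 1.496×10^8 = 6.17848×10^7 km.
Semi-major axis of the transfer orbit: a_t = (1.95976×10^8 + 6.17848×10^7)/2 = 1.288804×10^8 km.
Circular speed at r₁: v₁ = √(μ/r₁) = √(1.32599×10^11/1.95976×10^8) = 26.012 km/s.
On the transfer ellipse at r₁, v² = μ(2/r − 1/a) gives v_a = √[μ(2/r₁ − 1/a_t)] = 18.010 km/s.
First burn Δv₁ = |v_a − v₁| = 8.002 km/s.
Circular speed at r₂: v₂ = √(μ/r₂) = 46.33 km/s.
Transfer-orbit speed at r₂: v_p = √[μ(2/r₂ − 1/a_t)] = 57.13 km/s.
Second burn Δv₂ = |v₂ − v_p| = 10.80 km/s.
Δv = Δv₁ + Δv₂ = 8.002 + 10.80 = 18.80 km/s.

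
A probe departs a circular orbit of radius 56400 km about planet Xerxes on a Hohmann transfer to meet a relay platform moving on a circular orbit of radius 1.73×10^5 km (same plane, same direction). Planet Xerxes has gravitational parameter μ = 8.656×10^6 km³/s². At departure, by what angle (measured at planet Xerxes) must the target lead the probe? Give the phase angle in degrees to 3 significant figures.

Semi-major axis of the transfer orbit: a_t = (56400 + 1.730×10^5)/2 = 1.147×10^5 km.
The half-period of the transfer ellipse is t = π√(a_t³/μ) = 41480 s.
Target angular speed ω₂ = √(μ/r₂³) = 4.089×10^-5 rad/s.
Angle swept by the target during transfer: ω₂·t = 1.696 rad = 97.17°.
The probe traverses 180° on the transfer ellipse, so the target must lead by 180° − 97.17° = 82.8°.

φ = 82.8°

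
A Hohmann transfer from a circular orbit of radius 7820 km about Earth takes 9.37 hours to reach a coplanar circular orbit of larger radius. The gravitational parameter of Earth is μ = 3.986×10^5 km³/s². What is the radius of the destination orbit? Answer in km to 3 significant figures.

r₂ = 63800 km

Transfer time t = 9.37 hours = 33732 s, and t = π√(a_t³/μ).
So a_t = (μ t²/π²)^(1/3) = (3.986×10^5 × (33732)² / π²)^(1/3) = 35818 km.
Since a_t = (r₁ + r₂)/2, r₂ = 2a_t − r₁ = 2×35818 − 7820 = 63816 km.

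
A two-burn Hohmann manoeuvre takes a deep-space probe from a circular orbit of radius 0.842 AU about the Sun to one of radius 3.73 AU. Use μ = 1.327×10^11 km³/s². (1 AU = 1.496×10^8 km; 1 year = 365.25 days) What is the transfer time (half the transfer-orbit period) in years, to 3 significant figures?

In km: r₁ = 0.842 × 1.496×10^8 = 1.259632×10^8 km; r₂ = 3.73 × 1.496×10^8 = 5.58008×10^8 km.
Semi-major axis of the transfer orbit: a_t = (1.259632×10^8 + 5.58008×10^8)/2 = 3.419856×10^8 km.
By Kepler's third law the transfer-orbit period is T = 2π√(a_t³/μ), so t = T/2 = 5.454×10^7 s.
Converting: 5.454×10^7 s ÷ 3.15576×10^7 s/year (365.25 × 86400) = 1.73 years.

t = 1.73 years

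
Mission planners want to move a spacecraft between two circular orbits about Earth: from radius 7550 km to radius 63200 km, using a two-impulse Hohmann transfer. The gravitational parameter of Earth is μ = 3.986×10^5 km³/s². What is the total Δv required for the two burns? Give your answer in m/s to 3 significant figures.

The Hohmann ellipse has a_t = (r₁ + r₂)/2 = 35375 km.
Circular speed at r₁: v₁ = √(μ/r₁) = √(3.986×10^5/7550) = 7.266 km/s.
Transfer-orbit speed at r₁ (vis-viva): v_p = √[μ(2/r₁ − 1/a_t)] = 9.712 km/s.
First burn Δv₁ = |v_p − v₁| = 2.446 km/s.
Circular speed at r₂: v₂ = √(μ/r₂) = 2.511 km/s.
Transfer-orbit speed at r₂: v_a = √[μ(2/r₂ − 1/a_t)] = 1.160 km/s.
Second burn Δv₂ = |v₂ − v_a| = 1.351 km/s.
Total Δv = Δv₁ + Δv₂ = 3.797 km/s.

Δv = 3800 m/s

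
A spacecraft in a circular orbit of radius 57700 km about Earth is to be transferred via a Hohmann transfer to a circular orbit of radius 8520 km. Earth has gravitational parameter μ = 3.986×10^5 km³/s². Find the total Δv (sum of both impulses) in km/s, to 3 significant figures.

Δv = 3.48 km/s

Transfer-ellipse semi-major axis a_t = (r₁ + r₂)/2 = (57700 + 8520)/2 = 33110 km.
Circular speed at r₁: v₁ = √(μ/r₁) = √(3.986×10^5/57700) = 2.62834 km/s.
Transfer-orbit speed at r₁ (v² = μ(2/r − 1/a)): v_a = √[μ(2/r₁ − 1/a_t)] = 1.33328 km/s.
First burn Δv₁ = |v_a − v₁| = 1.2951 km/s.
Circular speed at r₂: v₂ = √(μ/r₂) = 6.8399 km/s.
Transfer-orbit speed at r₂: v_p = √[μ(2/r₂ − 1/a_t)] = 9.0294 km/s.
Second burn Δv₂ = |v₂ − v_p| = 2.1895 km/s.
Total Δv = Δv₁ + Δv₂ = 3.485 km/s.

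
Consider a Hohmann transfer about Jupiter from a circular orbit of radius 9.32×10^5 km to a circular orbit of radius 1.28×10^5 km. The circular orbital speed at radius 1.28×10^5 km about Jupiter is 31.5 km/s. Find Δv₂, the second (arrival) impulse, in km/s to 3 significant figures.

From the circular-orbit relation v² = μ/r at r = 1.28×10^5 km: μ = v²r = (31.5)² × 1.28×10^5 = 1.27008×10^8 km³/s².
Transfer-ellipse semi-major axis a_t = (r₁ + r₂)/2 = (9.320×10^5 + 1.280×10^5)/2 = 5.300×10^5 km.
Circular speed at r = 1.280×10^5 km: v_c = √(μ/r) = 31.50 km/s.
Transfer-orbit speed at the same r (vis-viva, a = a_t): v_t = √[μ(2/r − 1/a_t)] = 41.77 km/s.
Δv₂ = |v_t − v_c| = |41.77 − 31.50| = 10.27 km/s.

Δv₂ = 10.3 km/s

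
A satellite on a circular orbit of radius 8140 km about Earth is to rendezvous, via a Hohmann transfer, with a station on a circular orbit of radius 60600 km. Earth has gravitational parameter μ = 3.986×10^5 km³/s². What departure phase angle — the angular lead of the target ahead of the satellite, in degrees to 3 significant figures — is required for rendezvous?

Semi-major axis of the transfer orbit: a_t = (8140 + 60600)/2 = 34370 km.
Transfer time t = π√(a_t³/μ) = 31707 s.
Target angular speed ω₂ = √(μ/r₂³) = 4.2321×10^-5 rad/s.
Angle swept by the target during transfer: ω₂·t = 1.34187 rad = 76.88°.
The satellite traverses 180° on the transfer ellipse, so the target must lead by 180° − 76.88° = 103°.

φ = 103°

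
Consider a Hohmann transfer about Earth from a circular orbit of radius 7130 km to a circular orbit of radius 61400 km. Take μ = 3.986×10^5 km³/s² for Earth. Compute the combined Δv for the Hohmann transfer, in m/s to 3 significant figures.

Δv = 3920 m/s

The Hohmann ellipse has a_t = (r₁ + r₂)/2 = 34265 km.
At r₁ the circular-orbit speed is v₁ = √(μ/r₁) = 7.4769 km/s.
On the transfer ellipse at r₁, vis-viva equation gives v_p = √[μ(2/r₁ − 1/a_t)] = 10.009 km/s.
First burn Δv₁ = |v_p − v₁| = 2.532 km/s.
Circular speed at r₂: v₂ = √(μ/r₂) = 2.548 km/s.
Transfer-orbit speed at r₂: v_a = √[μ(2/r₂ − 1/a_t)] = 1.162 km/s.
Second burn Δv₂ = |v₂ − v_a| = 1.386 km/s.
Total Δv = Δv₁ + Δv₂ = 3.918 km/s.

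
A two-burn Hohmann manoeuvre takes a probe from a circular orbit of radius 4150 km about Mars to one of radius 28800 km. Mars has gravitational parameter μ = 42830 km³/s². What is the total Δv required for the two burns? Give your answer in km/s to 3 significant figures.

Semi-major axis of the transfer orbit: a_t = (4150 + 28800)/2 = 16475 km.
At r₁ the circular-orbit speed is v₁ = √(μ/r₁) = 3.213 km/s.
On the transfer ellipse at r₁, vis-viva gives v_p = √[μ(2/r₁ − 1/a_t)] = 4.248 km/s.
First burn Δv₁ = |v_p − v₁| = 1.035 km/s.
At r₂, v₂ = √(μ/r₂) = 1.21949 km/s.
Transfer-orbit speed at r₂: v_a = √[μ(2/r₂ − 1/a_t)] = 0.612053 km/s.
Second burn Δv₂ = |v₂ − v_a| = 0.6074 km/s.
Δv = Δv₁ + Δv₂ = 1.035 + 0.6074 = 1.642 km/s.

Δv = 1.64 km/s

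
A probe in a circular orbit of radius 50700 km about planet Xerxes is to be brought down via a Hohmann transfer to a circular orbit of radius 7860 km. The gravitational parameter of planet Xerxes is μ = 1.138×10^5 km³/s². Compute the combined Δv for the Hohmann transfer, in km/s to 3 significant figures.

The Hohmann ellipse has a_t = (r₁ + r₂)/2 = 29280 km.
Circular speed at r₁: v₁ = √(μ/r₁) = √(1.138×10^5/50700) = 1.4982 km/s.
Transfer-orbit speed at r₁ (vis-viva equation): v_a = √[μ(2/r₁ − 1/a_t)] = 0.77623 km/s.
First burn Δv₁ = |v_a − v₁| = 0.7220 km/s.
Circular speed at r₂: v₂ = √(μ/r₂) = 3.805 km/s.
Transfer-orbit speed at r₂: v_p = √[μ(2/r₂ − 1/a_t)] = 5.007 km/s.
Second burn Δv₂ = |v₂ − v_p| = 1.202 km/s.
Total Δv = Δv₁ + Δv₂ = 1.924 km/s.

Δv = 1.92 km/s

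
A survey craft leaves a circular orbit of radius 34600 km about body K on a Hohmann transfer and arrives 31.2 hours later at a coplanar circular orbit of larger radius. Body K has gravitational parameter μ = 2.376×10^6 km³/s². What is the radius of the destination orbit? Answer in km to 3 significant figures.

Transfer time t = 31.2 hours = 1.1232×10^5 s, and t = π√(a_t³/μ).
So a_t = (μ t²/π²)^(1/3) = (2.376×10^6 × (1.1232×10^5)² / π²)^(1/3) = 1.4482×10^5 km.
Since a_t = (r₁ + r₂)/2, r₂ = 2a_t − r₁ = 2×1.4482×10^5 − 34600 = 2.5504×10^5 km.

r₂ = 2.55×10^5 km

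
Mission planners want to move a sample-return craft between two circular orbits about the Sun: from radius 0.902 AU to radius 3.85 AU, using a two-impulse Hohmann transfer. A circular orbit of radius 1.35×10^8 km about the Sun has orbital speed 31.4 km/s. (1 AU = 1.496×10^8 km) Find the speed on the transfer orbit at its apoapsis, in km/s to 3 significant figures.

v = 9.37 km/s

From the circular-orbit relation v² = μ/r at r = 1.35×10^8 km: μ = v²r = (31.4)² × 1.35×10^8 = 1.33105×10^11 km³/s².
In km: r₁ = 0.902 × 1.496×10^8 = 1.349392×10^8 km; r₂ = 3.85 × 1.496×10^8 = 5.7596×10^8 km.
Transfer-ellipse semi-major axis a_t = (r₁ + r₂)/2 = (1.349392×10^8 + 5.7596×10^8)/2 = 3.554496×10^8 km.
The apoapsis of the transfer ellipse is at r = 5.7596×10^8 km.
From the vis-viva equation, v = √[μ(2/r − 1/a_t)] = 9.367 km/s.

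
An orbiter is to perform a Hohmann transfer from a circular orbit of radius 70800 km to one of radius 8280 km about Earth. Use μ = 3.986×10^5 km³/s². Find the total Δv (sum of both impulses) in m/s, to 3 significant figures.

Δv = 3630 m/s

Semi-major axis of the transfer orbit: a_t = (70800 + 8280)/2 = 39540 km.
At r₁ the circular-orbit speed is v₁ = √(μ/r₁) = 2.373 km/s.
Transfer-orbit speed at r₁ (vis-viva equation): v_a = √[μ(2/r₁ − 1/a_t)] = 1.086 km/s.
First burn Δv₁ = |v_a − v₁| = 1.287 km/s.
Circular speed at r₂: v₂ = √(μ/r₂) = 6.938 km/s.
Transfer-orbit speed at r₂: v_p = √[μ(2/r₂ − 1/a_t)] = 9.284 km/s.
Second burn Δv₂ = |v₂ − v_p| = 2.346 km/s.
Δv = Δv₁ + Δv₂ = 1.287 + 2.346 = 3.633 km/s.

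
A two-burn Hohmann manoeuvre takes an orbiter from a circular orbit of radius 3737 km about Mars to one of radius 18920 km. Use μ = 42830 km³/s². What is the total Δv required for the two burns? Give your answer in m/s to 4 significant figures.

Δv = 1630 m/s

Semi-major axis of the transfer orbit: a_t = (3737 + 18920)/2 = 11328.5 km.
At r₁ the circular-orbit speed is v₁ = √(μ/r₁) = 3.3854 km/s.
Transfer-orbit speed at r₁ (v² = μ(2/r − 1/a)): v_p = √[μ(2/r₁ − 1/a_t)] = 4.3751 km/s.
First burn Δv₁ = |v_p − v₁| = 0.9897 km/s.
At r₂, v₂ = √(μ/r₂) = 1.50457 km/s.
Transfer-orbit speed at r₂: v_a = √[μ(2/r₂ − 1/a_t)] = 0.864149 km/s.
Second burn Δv₂ = |v₂ − v_a| = 0.6404 km/s.
Total Δv = Δv₁ + Δv₂ = 1.630 km/s.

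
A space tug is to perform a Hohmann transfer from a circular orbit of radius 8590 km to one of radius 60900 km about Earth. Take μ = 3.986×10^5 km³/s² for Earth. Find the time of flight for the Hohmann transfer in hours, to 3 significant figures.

Semi-major axis of the transfer orbit: a_t = (8590 + 60900)/2 = 34745 km.
By Kepler's third law the transfer-orbit period is T = 2π√(a_t³/μ), so t = T/2 = 32230 s.
Converting: 32230 s ÷ 3600 s/hour = 8.95 hours.

t = 8.95 hours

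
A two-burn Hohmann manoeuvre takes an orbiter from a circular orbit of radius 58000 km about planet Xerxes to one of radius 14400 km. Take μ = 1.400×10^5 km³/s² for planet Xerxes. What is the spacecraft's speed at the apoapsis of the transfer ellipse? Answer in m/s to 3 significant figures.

Semi-major axis of the transfer orbit: a_t = (58000 + 14400)/2 = 36200 km.
At apoapsis, r = 58000 km.
Vis-viva: v = √[μ(2/r − 1/a_t)] = √[1.400×10^5 × (2/58000 − 1/36200)] = 0.9799 km/s.

v = 980 m/s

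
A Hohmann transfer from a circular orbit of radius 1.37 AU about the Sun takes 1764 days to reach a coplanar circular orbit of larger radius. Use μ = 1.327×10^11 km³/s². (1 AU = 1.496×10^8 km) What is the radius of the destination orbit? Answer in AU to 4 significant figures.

In km: r₁ = 1.37 × 1.496×10^8 = 2.04952×10^8 km.
Transfer time t = 1764 days = 1.524096×10^8 s, and t = π√(a_t³/μ).
So a_t = (μ t²/π²)^(1/3) = (1.327×10^11 × (1.524096×10^8)² / π²)^(1/3) = 6.7847×10^8 km.
Since a_t = (r₁ + r₂)/2, r₂ = 2a_t − r₁ = 2×6.7847×10^8 − 2.04952×10^8 = 1.151988×10^9 km.
In AU: r₂ = 1.151988×10^9 / 1.496×10^8 = 7.700 AU.

r₂ = 7.700 AU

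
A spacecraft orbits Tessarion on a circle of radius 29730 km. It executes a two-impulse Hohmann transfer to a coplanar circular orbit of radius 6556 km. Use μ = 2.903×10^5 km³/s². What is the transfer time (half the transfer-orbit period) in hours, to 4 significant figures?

Semi-major axis of the transfer orbit: a_t = (29730 + 6556)/2 = 18143 km.
Transfer time t = π√(a_t³/μ) = π√((18143)³ / 2.903×10^5) = 14250 s.
Converting: 14250 s ÷ 3600 s/hour = 3.958 hours.

t = 3.958 hours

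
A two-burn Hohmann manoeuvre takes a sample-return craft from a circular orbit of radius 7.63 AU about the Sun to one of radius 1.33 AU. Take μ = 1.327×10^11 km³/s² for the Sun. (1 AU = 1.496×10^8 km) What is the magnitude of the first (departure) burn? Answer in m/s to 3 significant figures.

In km: r₁ = 7.63 × 1.496×10^8 = 1.141448×10^9 km; r₂ = 1.33 × 1.496×10^8 = 1.98968×10^8 km.
Semi-major axis of the transfer orbit: a_t = (1.141448×10^9 + 1.98968×10^8)/2 = 6.70208×10^8 km.
Circular speed at r = 1.141448×10^9 km: v_c = √(μ/r) = 10.782 km/s.
Transfer-orbit speed at the same r (vis-viva, a = a_t): v_t = √[μ(2/r − 1/a_t)] = 5.8748 km/s.
Δv₁ = |v_t − v_c| = |5.8748 − 10.782| = 4.907 km/s.

Δv₁ = 4910 m/s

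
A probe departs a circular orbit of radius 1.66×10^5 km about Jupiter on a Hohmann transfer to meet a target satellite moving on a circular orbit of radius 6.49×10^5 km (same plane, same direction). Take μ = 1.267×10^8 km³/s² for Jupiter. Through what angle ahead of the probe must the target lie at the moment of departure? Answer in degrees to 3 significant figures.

φ = 90.4°

The Hohmann ellipse has a_t = (r₁ + r₂)/2 = 4.075×10^5 km.
The half-period of the transfer ellipse is t = π√(a_t³/μ) = 72600 s.
Target angular speed ω₂ = √(μ/r₂³) = 2.153×10^-5 rad/s.
Angle swept by the target during transfer: ω₂·t = 1.5631 rad = 89.56°.
Arrival is 180° from departure on the ellipse, so φ = 180° − 89.56° = 90.4°.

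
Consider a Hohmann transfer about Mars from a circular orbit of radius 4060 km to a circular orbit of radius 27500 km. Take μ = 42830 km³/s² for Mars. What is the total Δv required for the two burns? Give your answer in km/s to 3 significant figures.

Δv = 1.65 km/s

The Hohmann ellipse has a_t = (r₁ + r₂)/2 = 15780 km.
Circular speed at r₁: v₁ = √(μ/r₁) = √(42830/4060) = 3.248 km/s.
Transfer-orbit speed at r₁ (vis-viva equation): v_p = √[μ(2/r₁ − 1/a_t)] = 4.288 km/s.
First burn Δv₁ = |v_p − v₁| = 1.040 km/s.
Circular speed at r₂: v₂ = √(μ/r₂) = 1.248 km/s.
Transfer-orbit speed at r₂: v_a = √[μ(2/r₂ − 1/a_t)] = 0.6330 km/s.
Second burn Δv₂ = |v₂ − v_a| = 0.6150 km/s.
Δv = Δv₁ + Δv₂ = 1.040 + 0.6150 = 1.655 km/s.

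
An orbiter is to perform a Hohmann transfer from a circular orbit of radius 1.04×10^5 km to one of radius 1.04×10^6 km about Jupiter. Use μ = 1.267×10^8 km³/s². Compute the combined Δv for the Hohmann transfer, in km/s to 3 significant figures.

Δv = 18.5 km/s

The Hohmann ellipse has a_t = (r₁ + r₂)/2 = 5.720×10^5 km.
At r₁ the circular-orbit speed is v₁ = √(μ/r₁) = 34.90 km/s.
Transfer-orbit speed at r₁ (v² = μ(2/r − 1/a)): v_p = √[μ(2/r₁ − 1/a_t)] = 47.06 km/s.
First burn Δv₁ = |v_p − v₁| = 12.16 km/s.
Circular speed at r₂: v₂ = √(μ/r₂) = 11.0375 km/s.
Transfer-orbit speed at r₂: v_a = √[μ(2/r₂ − 1/a_t)] = 4.70642 km/s.
Second burn Δv₂ = |v₂ − v_a| = 6.331 km/s.
Δv = Δv₁ + Δv₂ = 12.16 + 6.331 = 18.49 km/s.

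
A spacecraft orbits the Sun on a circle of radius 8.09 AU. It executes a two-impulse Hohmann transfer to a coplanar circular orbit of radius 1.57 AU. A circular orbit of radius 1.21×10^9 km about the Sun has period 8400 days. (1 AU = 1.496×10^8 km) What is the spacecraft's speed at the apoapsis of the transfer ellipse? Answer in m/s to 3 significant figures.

v = 5970 m/s

From Kepler's third law T² = 4π²r³/μ at r = 1.21×10^9 km, T = 8400 days = 8400 × 86400 s = 7.2576×10^8 s: μ = 4π²r³/T² = 1.32779×10^11 km³/s².
In km: r₁ = 8.09 × 1.496×10^8 = 1.210264×10^9 km; r₂ = 1.57 × 1.496×10^8 = 2.34872×10^8 km.
The Hohmann ellipse has a_t = (r₁ + r₂)/2 = 7.22568×10^8 km.
At apoapsis, r = 1.210264×10^9 km.
Applying v² = μ(2/r − 1/a_t): v = 5.972 km/s.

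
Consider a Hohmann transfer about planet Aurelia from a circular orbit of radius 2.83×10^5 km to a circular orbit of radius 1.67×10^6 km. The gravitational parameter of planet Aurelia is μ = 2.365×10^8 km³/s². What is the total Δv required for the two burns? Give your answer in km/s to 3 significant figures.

Δv = 14.4 km/s

The Hohmann ellipse has a_t = (r₁ + r₂)/2 = 9.765×10^5 km.
Circular speed at r₁: v₁ = √(μ/r₁) = √(2.365×10^8/2.830×10^5) = 28.9083 km/s.
Transfer-orbit speed at r₁ (v² = μ(2/r − 1/a)): v_p = √[μ(2/r₁ − 1/a_t)] = 37.8046 km/s.
First burn Δv₁ = |v_p − v₁| = 8.896 km/s.
At r₂, v₂ = √(μ/r₂) = 11.90 km/s.
Transfer-orbit speed at r₂: v_a = √[μ(2/r₂ − 1/a_t)] = 6.406 km/s.
Second burn Δv₂ = |v₂ − v_a| = 5.494 km/s.
Δv = Δv₁ + Δv₂ = 8.896 + 5.494 = 14.39 km/s.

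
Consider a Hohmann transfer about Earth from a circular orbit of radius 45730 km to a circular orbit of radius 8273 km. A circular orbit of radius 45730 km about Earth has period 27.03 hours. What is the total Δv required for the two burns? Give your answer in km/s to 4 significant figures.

Δv = 3.411 km/s

From Kepler's third law T² = 4π²r³/μ at r = 45730 km, T = 27.03 hours = 27.03 × 3600 s = 97308 s: μ = 4π²r³/T² = 3.98718×10^5 km³/s².
The Hohmann ellipse has a_t = (r₁ + r₂)/2 = 27001.5 km.
At r₁ the circular-orbit speed is v₁ = √(μ/r₁) = 2.952790 km/s.
On the transfer ellipse at r₁, v² = μ(2/r − 1/a) gives v_a = √[μ(2/r₁ − 1/a_t)] = 1.634444 km/s.
First burn Δv₁ = |v_a − v₁| = 1.3183 km/s.
Circular speed at r₂: v₂ = √(μ/r₂) = 6.9423 km/s.
Transfer-orbit speed at r₂: v_p = √[μ(2/r₂ − 1/a_t)] = 9.0346 km/s.
Second burn Δv₂ = |v₂ − v_p| = 2.0923 km/s.
Δv = Δv₁ + Δv₂ = 1.3183 + 2.0923 = 3.411 km/s.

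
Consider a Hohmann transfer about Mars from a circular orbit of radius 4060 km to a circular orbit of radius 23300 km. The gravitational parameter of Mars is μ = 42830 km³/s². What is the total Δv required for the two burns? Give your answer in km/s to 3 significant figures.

Δv = 1.61 km/s

Transfer-ellipse semi-major axis a_t = (r₁ + r₂)/2 = (4060 + 23300)/2 = 13680 km.
Circular speed at r₁: v₁ = √(μ/r₁) = √(42830/4060) = 3.24796 km/s.
Transfer-orbit speed at r₁ (vis-viva): v_p = √[μ(2/r₁ − 1/a_t)] = 4.23883 km/s.
First burn Δv₁ = |v_p − v₁| = 0.9909 km/s.
Circular speed at r₂: v₂ = √(μ/r₂) = 1.3558 km/s.
Transfer-orbit speed at r₂: v_a = √[μ(2/r₂ − 1/a_t)] = 0.73861 km/s.
Second burn Δv₂ = |v₂ − v_a| = 0.6172 km/s.
Total Δv = Δv₁ + Δv₂ = 1.608 km/s.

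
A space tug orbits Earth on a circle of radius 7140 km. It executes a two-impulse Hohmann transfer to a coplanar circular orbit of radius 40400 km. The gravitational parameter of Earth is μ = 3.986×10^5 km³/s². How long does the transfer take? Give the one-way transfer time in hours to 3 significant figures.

t = 5.07 hours

The Hohmann ellipse has a_t = (r₁ + r₂)/2 = 23770 km.
By Kepler's third law the transfer-orbit period is T = 2π√(a_t³/μ), so t = T/2 = 18240 s.
Converting: 18240 s ÷ 3600 s/hour = 5.07 hours.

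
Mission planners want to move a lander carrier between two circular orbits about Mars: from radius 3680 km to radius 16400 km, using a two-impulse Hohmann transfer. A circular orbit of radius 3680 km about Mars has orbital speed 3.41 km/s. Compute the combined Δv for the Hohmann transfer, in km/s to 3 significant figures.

Δv = 1.59 km/s

From the circular-orbit relation v² = μ/r at r = 3680 km: μ = v²r = (3.41)² × 3680 = 42791.4 km³/s².
The Hohmann ellipse has a_t = (r₁ + r₂)/2 = 10040 km.
Circular speed at r₁: v₁ = √(μ/r₁) = √(42791.4/3680) = 3.4100 km/s.
On the transfer ellipse at r₁, v² = μ(2/r − 1/a) gives v_p = √[μ(2/r₁ − 1/a_t)] = 4.3582 km/s.
First burn Δv₁ = |v_p − v₁| = 0.9482 km/s.
At r₂, v₂ = √(μ/r₂) = 1.6153 km/s.
Transfer-orbit speed at r₂: v_a = √[μ(2/r₂ − 1/a_t)] = 0.97794 km/s.
Second burn Δv₂ = |v₂ − v_a| = 0.6374 km/s.
Total Δv = Δv₁ + Δv₂ = 1.586 km/s.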